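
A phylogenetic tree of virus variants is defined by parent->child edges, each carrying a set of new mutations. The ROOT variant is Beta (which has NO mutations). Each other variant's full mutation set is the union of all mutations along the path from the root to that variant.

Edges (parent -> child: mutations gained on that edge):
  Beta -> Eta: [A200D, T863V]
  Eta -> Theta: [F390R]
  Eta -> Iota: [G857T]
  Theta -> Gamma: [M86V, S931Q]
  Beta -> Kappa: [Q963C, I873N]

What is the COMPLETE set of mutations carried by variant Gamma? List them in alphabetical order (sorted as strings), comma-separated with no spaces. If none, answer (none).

At Beta: gained [] -> total []
At Eta: gained ['A200D', 'T863V'] -> total ['A200D', 'T863V']
At Theta: gained ['F390R'] -> total ['A200D', 'F390R', 'T863V']
At Gamma: gained ['M86V', 'S931Q'] -> total ['A200D', 'F390R', 'M86V', 'S931Q', 'T863V']

Answer: A200D,F390R,M86V,S931Q,T863V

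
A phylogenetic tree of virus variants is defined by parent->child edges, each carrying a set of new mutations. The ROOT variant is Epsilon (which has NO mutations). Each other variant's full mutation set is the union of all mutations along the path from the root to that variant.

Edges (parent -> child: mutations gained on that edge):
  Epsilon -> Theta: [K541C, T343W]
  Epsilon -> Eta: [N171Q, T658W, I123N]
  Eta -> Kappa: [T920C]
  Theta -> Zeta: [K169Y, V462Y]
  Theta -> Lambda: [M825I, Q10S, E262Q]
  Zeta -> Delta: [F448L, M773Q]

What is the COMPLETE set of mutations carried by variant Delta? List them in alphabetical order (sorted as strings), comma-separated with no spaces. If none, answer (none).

At Epsilon: gained [] -> total []
At Theta: gained ['K541C', 'T343W'] -> total ['K541C', 'T343W']
At Zeta: gained ['K169Y', 'V462Y'] -> total ['K169Y', 'K541C', 'T343W', 'V462Y']
At Delta: gained ['F448L', 'M773Q'] -> total ['F448L', 'K169Y', 'K541C', 'M773Q', 'T343W', 'V462Y']

Answer: F448L,K169Y,K541C,M773Q,T343W,V462Y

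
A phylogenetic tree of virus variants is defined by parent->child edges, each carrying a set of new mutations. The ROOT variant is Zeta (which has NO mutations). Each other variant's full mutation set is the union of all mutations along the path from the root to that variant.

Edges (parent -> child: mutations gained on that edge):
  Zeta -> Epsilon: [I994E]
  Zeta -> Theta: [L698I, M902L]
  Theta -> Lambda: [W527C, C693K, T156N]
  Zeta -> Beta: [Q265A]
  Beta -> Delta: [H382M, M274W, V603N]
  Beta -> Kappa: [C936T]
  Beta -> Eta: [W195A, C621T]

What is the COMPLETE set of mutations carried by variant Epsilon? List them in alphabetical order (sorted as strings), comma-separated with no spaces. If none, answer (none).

At Zeta: gained [] -> total []
At Epsilon: gained ['I994E'] -> total ['I994E']

Answer: I994E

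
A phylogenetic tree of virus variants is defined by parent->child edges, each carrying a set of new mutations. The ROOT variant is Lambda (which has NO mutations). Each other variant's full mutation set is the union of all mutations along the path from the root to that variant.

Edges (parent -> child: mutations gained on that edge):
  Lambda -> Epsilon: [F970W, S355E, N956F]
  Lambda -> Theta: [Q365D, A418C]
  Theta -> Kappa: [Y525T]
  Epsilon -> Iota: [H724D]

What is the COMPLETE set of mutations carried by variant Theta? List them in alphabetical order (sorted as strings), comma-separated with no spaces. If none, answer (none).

Answer: A418C,Q365D

Derivation:
At Lambda: gained [] -> total []
At Theta: gained ['Q365D', 'A418C'] -> total ['A418C', 'Q365D']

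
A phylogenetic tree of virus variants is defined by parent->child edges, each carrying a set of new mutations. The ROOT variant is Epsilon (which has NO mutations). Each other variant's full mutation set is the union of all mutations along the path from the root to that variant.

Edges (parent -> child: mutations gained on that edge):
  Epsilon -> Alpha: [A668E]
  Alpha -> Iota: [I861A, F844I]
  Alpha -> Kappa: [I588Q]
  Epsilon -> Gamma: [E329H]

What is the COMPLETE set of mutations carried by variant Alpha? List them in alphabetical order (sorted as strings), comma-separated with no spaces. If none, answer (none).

At Epsilon: gained [] -> total []
At Alpha: gained ['A668E'] -> total ['A668E']

Answer: A668E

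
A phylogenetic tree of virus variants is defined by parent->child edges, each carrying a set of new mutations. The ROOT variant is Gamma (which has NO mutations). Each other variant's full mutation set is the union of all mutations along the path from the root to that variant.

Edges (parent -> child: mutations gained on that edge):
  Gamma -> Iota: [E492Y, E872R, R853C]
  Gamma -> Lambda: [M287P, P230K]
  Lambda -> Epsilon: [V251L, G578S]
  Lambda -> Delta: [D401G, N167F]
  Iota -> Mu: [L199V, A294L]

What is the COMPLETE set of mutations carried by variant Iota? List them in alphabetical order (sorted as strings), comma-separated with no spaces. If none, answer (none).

At Gamma: gained [] -> total []
At Iota: gained ['E492Y', 'E872R', 'R853C'] -> total ['E492Y', 'E872R', 'R853C']

Answer: E492Y,E872R,R853C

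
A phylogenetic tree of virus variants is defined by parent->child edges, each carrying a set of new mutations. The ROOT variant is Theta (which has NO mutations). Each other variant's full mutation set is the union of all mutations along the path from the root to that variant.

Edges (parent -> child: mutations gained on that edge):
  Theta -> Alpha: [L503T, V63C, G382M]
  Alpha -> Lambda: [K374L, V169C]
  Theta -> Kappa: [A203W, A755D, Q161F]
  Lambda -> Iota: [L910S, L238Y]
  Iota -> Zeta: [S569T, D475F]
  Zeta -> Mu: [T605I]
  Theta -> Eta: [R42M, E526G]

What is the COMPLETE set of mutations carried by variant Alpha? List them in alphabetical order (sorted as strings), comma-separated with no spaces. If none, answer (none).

Answer: G382M,L503T,V63C

Derivation:
At Theta: gained [] -> total []
At Alpha: gained ['L503T', 'V63C', 'G382M'] -> total ['G382M', 'L503T', 'V63C']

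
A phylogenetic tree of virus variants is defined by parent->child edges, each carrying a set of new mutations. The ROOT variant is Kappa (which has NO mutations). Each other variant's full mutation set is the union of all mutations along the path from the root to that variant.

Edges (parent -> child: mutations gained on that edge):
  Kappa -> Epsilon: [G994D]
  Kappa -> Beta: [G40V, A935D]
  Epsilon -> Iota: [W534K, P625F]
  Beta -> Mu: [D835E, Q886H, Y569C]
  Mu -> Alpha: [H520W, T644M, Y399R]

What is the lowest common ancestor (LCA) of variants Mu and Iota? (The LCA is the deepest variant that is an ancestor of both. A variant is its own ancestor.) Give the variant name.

Path from root to Mu: Kappa -> Beta -> Mu
  ancestors of Mu: {Kappa, Beta, Mu}
Path from root to Iota: Kappa -> Epsilon -> Iota
  ancestors of Iota: {Kappa, Epsilon, Iota}
Common ancestors: {Kappa}
Walk up from Iota: Iota (not in ancestors of Mu), Epsilon (not in ancestors of Mu), Kappa (in ancestors of Mu)
Deepest common ancestor (LCA) = Kappa

Answer: Kappa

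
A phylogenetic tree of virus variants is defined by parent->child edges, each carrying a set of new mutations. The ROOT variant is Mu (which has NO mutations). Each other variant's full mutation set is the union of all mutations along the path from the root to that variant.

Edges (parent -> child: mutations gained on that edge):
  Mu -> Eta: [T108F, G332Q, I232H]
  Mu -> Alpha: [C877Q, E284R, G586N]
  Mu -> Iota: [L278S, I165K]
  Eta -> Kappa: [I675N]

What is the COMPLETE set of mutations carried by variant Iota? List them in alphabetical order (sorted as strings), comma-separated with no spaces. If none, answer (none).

At Mu: gained [] -> total []
At Iota: gained ['L278S', 'I165K'] -> total ['I165K', 'L278S']

Answer: I165K,L278S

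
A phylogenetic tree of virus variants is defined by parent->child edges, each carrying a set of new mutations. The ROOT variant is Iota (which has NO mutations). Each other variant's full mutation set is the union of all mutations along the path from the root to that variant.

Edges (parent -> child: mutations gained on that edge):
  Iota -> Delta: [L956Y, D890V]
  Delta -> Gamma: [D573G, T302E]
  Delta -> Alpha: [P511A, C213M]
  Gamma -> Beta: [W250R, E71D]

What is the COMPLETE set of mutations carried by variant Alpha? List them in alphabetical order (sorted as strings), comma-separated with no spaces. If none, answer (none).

Answer: C213M,D890V,L956Y,P511A

Derivation:
At Iota: gained [] -> total []
At Delta: gained ['L956Y', 'D890V'] -> total ['D890V', 'L956Y']
At Alpha: gained ['P511A', 'C213M'] -> total ['C213M', 'D890V', 'L956Y', 'P511A']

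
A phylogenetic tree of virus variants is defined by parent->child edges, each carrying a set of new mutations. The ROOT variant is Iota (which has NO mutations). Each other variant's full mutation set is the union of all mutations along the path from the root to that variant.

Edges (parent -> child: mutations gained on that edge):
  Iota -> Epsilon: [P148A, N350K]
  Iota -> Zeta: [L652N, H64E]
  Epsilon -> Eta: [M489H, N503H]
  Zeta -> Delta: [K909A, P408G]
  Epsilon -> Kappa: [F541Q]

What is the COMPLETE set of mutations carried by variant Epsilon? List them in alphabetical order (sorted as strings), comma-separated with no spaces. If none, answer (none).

At Iota: gained [] -> total []
At Epsilon: gained ['P148A', 'N350K'] -> total ['N350K', 'P148A']

Answer: N350K,P148A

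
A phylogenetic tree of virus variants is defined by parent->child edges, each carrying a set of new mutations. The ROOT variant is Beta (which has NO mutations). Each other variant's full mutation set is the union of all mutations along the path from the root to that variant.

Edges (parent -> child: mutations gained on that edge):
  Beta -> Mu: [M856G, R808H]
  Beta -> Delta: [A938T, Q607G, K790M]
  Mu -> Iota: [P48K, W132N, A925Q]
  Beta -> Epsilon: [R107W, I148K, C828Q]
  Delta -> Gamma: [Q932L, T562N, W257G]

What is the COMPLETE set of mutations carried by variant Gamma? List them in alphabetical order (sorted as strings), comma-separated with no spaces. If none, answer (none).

At Beta: gained [] -> total []
At Delta: gained ['A938T', 'Q607G', 'K790M'] -> total ['A938T', 'K790M', 'Q607G']
At Gamma: gained ['Q932L', 'T562N', 'W257G'] -> total ['A938T', 'K790M', 'Q607G', 'Q932L', 'T562N', 'W257G']

Answer: A938T,K790M,Q607G,Q932L,T562N,W257G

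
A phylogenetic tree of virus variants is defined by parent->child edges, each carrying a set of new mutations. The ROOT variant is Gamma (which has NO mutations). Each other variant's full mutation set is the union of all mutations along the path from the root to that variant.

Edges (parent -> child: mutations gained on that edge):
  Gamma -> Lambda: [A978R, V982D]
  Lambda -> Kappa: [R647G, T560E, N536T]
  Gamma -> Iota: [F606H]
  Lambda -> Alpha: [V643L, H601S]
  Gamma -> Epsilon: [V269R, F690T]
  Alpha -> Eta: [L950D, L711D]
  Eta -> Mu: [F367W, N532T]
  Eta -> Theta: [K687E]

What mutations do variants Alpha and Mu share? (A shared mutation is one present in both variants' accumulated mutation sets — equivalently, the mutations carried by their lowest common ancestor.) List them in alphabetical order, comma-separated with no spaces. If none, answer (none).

Answer: A978R,H601S,V643L,V982D

Derivation:
Accumulating mutations along path to Alpha:
  At Gamma: gained [] -> total []
  At Lambda: gained ['A978R', 'V982D'] -> total ['A978R', 'V982D']
  At Alpha: gained ['V643L', 'H601S'] -> total ['A978R', 'H601S', 'V643L', 'V982D']
Mutations(Alpha) = ['A978R', 'H601S', 'V643L', 'V982D']
Accumulating mutations along path to Mu:
  At Gamma: gained [] -> total []
  At Lambda: gained ['A978R', 'V982D'] -> total ['A978R', 'V982D']
  At Alpha: gained ['V643L', 'H601S'] -> total ['A978R', 'H601S', 'V643L', 'V982D']
  At Eta: gained ['L950D', 'L711D'] -> total ['A978R', 'H601S', 'L711D', 'L950D', 'V643L', 'V982D']
  At Mu: gained ['F367W', 'N532T'] -> total ['A978R', 'F367W', 'H601S', 'L711D', 'L950D', 'N532T', 'V643L', 'V982D']
Mutations(Mu) = ['A978R', 'F367W', 'H601S', 'L711D', 'L950D', 'N532T', 'V643L', 'V982D']
Intersection: ['A978R', 'H601S', 'V643L', 'V982D'] ∩ ['A978R', 'F367W', 'H601S', 'L711D', 'L950D', 'N532T', 'V643L', 'V982D'] = ['A978R', 'H601S', 'V643L', 'V982D']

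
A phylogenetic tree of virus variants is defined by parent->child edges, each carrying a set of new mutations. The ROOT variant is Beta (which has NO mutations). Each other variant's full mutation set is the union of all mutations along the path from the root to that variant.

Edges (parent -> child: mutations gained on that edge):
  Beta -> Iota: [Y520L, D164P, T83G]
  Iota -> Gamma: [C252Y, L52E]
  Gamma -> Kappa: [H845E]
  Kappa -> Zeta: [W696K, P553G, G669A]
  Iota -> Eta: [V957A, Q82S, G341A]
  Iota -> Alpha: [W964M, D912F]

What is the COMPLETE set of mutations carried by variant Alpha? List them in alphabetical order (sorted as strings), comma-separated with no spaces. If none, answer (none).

At Beta: gained [] -> total []
At Iota: gained ['Y520L', 'D164P', 'T83G'] -> total ['D164P', 'T83G', 'Y520L']
At Alpha: gained ['W964M', 'D912F'] -> total ['D164P', 'D912F', 'T83G', 'W964M', 'Y520L']

Answer: D164P,D912F,T83G,W964M,Y520L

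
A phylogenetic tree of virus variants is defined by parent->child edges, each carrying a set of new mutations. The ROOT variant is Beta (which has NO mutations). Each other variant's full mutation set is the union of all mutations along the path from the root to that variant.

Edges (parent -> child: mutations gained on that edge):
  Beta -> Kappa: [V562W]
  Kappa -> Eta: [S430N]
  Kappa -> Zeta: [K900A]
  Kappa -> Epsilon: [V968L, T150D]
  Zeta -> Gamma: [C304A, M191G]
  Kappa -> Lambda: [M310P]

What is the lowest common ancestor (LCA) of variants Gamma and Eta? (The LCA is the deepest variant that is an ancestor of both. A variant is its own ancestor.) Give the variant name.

Path from root to Gamma: Beta -> Kappa -> Zeta -> Gamma
  ancestors of Gamma: {Beta, Kappa, Zeta, Gamma}
Path from root to Eta: Beta -> Kappa -> Eta
  ancestors of Eta: {Beta, Kappa, Eta}
Common ancestors: {Beta, Kappa}
Walk up from Eta: Eta (not in ancestors of Gamma), Kappa (in ancestors of Gamma), Beta (in ancestors of Gamma)
Deepest common ancestor (LCA) = Kappa

Answer: Kappa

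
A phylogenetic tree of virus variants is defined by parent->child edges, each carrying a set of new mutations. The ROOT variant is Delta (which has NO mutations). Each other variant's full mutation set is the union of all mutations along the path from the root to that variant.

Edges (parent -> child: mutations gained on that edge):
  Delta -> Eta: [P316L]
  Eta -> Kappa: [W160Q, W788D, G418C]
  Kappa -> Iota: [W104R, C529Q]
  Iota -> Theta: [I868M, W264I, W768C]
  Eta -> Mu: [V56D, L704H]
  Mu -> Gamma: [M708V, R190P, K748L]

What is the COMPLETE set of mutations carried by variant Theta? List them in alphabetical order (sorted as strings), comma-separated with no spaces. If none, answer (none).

Answer: C529Q,G418C,I868M,P316L,W104R,W160Q,W264I,W768C,W788D

Derivation:
At Delta: gained [] -> total []
At Eta: gained ['P316L'] -> total ['P316L']
At Kappa: gained ['W160Q', 'W788D', 'G418C'] -> total ['G418C', 'P316L', 'W160Q', 'W788D']
At Iota: gained ['W104R', 'C529Q'] -> total ['C529Q', 'G418C', 'P316L', 'W104R', 'W160Q', 'W788D']
At Theta: gained ['I868M', 'W264I', 'W768C'] -> total ['C529Q', 'G418C', 'I868M', 'P316L', 'W104R', 'W160Q', 'W264I', 'W768C', 'W788D']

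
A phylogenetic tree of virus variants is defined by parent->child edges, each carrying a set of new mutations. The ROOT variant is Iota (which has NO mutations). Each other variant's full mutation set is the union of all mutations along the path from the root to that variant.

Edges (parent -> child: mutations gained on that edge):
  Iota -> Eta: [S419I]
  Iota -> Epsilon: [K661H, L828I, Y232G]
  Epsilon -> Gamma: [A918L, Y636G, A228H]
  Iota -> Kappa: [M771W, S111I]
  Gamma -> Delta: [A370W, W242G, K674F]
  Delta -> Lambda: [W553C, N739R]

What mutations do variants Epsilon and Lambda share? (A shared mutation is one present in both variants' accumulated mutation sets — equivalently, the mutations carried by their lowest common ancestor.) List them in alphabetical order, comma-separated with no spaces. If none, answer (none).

Accumulating mutations along path to Epsilon:
  At Iota: gained [] -> total []
  At Epsilon: gained ['K661H', 'L828I', 'Y232G'] -> total ['K661H', 'L828I', 'Y232G']
Mutations(Epsilon) = ['K661H', 'L828I', 'Y232G']
Accumulating mutations along path to Lambda:
  At Iota: gained [] -> total []
  At Epsilon: gained ['K661H', 'L828I', 'Y232G'] -> total ['K661H', 'L828I', 'Y232G']
  At Gamma: gained ['A918L', 'Y636G', 'A228H'] -> total ['A228H', 'A918L', 'K661H', 'L828I', 'Y232G', 'Y636G']
  At Delta: gained ['A370W', 'W242G', 'K674F'] -> total ['A228H', 'A370W', 'A918L', 'K661H', 'K674F', 'L828I', 'W242G', 'Y232G', 'Y636G']
  At Lambda: gained ['W553C', 'N739R'] -> total ['A228H', 'A370W', 'A918L', 'K661H', 'K674F', 'L828I', 'N739R', 'W242G', 'W553C', 'Y232G', 'Y636G']
Mutations(Lambda) = ['A228H', 'A370W', 'A918L', 'K661H', 'K674F', 'L828I', 'N739R', 'W242G', 'W553C', 'Y232G', 'Y636G']
Intersection: ['K661H', 'L828I', 'Y232G'] ∩ ['A228H', 'A370W', 'A918L', 'K661H', 'K674F', 'L828I', 'N739R', 'W242G', 'W553C', 'Y232G', 'Y636G'] = ['K661H', 'L828I', 'Y232G']

Answer: K661H,L828I,Y232G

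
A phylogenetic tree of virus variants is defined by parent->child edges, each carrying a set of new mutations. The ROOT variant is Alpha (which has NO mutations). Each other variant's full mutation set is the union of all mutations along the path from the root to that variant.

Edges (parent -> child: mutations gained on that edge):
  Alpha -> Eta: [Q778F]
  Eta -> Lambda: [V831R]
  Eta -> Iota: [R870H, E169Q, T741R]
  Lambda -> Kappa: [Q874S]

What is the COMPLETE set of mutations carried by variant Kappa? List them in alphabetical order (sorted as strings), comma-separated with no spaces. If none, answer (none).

Answer: Q778F,Q874S,V831R

Derivation:
At Alpha: gained [] -> total []
At Eta: gained ['Q778F'] -> total ['Q778F']
At Lambda: gained ['V831R'] -> total ['Q778F', 'V831R']
At Kappa: gained ['Q874S'] -> total ['Q778F', 'Q874S', 'V831R']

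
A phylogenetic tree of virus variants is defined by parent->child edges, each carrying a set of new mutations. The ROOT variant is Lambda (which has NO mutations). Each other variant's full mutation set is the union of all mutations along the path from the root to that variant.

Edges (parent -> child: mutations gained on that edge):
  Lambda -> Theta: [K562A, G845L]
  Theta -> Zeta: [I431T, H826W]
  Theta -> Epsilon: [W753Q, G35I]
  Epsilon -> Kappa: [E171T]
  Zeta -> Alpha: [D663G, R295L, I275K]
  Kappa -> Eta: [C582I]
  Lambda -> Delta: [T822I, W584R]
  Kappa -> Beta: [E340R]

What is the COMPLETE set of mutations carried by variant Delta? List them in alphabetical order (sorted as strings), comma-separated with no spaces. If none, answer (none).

Answer: T822I,W584R

Derivation:
At Lambda: gained [] -> total []
At Delta: gained ['T822I', 'W584R'] -> total ['T822I', 'W584R']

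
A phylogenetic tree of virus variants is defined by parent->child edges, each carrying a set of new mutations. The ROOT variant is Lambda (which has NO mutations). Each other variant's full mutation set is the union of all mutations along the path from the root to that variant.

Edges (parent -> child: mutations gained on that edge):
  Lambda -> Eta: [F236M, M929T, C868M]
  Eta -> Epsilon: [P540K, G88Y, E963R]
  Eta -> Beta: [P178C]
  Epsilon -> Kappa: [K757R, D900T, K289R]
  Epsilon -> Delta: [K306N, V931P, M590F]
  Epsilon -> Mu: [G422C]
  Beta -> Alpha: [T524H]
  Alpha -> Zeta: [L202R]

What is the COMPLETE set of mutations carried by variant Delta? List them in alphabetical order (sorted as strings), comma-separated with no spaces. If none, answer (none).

Answer: C868M,E963R,F236M,G88Y,K306N,M590F,M929T,P540K,V931P

Derivation:
At Lambda: gained [] -> total []
At Eta: gained ['F236M', 'M929T', 'C868M'] -> total ['C868M', 'F236M', 'M929T']
At Epsilon: gained ['P540K', 'G88Y', 'E963R'] -> total ['C868M', 'E963R', 'F236M', 'G88Y', 'M929T', 'P540K']
At Delta: gained ['K306N', 'V931P', 'M590F'] -> total ['C868M', 'E963R', 'F236M', 'G88Y', 'K306N', 'M590F', 'M929T', 'P540K', 'V931P']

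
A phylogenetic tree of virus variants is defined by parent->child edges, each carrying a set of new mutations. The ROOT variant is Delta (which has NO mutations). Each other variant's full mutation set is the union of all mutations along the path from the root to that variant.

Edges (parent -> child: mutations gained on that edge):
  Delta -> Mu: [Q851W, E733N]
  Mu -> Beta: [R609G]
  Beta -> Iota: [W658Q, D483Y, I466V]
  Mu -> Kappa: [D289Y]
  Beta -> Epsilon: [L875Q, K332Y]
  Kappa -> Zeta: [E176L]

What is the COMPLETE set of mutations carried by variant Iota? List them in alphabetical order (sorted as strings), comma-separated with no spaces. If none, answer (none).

At Delta: gained [] -> total []
At Mu: gained ['Q851W', 'E733N'] -> total ['E733N', 'Q851W']
At Beta: gained ['R609G'] -> total ['E733N', 'Q851W', 'R609G']
At Iota: gained ['W658Q', 'D483Y', 'I466V'] -> total ['D483Y', 'E733N', 'I466V', 'Q851W', 'R609G', 'W658Q']

Answer: D483Y,E733N,I466V,Q851W,R609G,W658Q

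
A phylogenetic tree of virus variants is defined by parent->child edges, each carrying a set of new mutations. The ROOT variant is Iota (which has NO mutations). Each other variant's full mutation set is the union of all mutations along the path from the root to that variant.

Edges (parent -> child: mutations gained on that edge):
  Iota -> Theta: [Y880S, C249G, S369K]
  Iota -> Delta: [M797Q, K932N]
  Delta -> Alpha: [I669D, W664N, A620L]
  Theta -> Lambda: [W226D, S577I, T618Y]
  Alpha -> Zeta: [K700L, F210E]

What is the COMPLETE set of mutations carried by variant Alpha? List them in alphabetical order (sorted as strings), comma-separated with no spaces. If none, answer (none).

Answer: A620L,I669D,K932N,M797Q,W664N

Derivation:
At Iota: gained [] -> total []
At Delta: gained ['M797Q', 'K932N'] -> total ['K932N', 'M797Q']
At Alpha: gained ['I669D', 'W664N', 'A620L'] -> total ['A620L', 'I669D', 'K932N', 'M797Q', 'W664N']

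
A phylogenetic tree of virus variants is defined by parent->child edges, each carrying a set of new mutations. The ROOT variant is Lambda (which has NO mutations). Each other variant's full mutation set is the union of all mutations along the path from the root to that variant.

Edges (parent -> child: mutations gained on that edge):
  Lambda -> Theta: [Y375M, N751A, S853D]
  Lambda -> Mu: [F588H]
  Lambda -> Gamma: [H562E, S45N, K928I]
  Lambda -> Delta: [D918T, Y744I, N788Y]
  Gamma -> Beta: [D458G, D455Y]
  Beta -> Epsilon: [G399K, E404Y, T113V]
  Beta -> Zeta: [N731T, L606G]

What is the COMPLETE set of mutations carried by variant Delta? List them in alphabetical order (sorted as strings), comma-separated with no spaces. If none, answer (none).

At Lambda: gained [] -> total []
At Delta: gained ['D918T', 'Y744I', 'N788Y'] -> total ['D918T', 'N788Y', 'Y744I']

Answer: D918T,N788Y,Y744I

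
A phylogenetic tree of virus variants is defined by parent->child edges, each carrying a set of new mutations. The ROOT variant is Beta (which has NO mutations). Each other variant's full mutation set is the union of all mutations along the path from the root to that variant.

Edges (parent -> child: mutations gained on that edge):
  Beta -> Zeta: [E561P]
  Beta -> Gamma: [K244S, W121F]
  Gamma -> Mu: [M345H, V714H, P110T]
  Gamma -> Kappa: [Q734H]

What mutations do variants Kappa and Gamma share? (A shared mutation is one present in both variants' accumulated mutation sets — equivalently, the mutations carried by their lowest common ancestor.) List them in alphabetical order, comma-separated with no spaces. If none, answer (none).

Accumulating mutations along path to Kappa:
  At Beta: gained [] -> total []
  At Gamma: gained ['K244S', 'W121F'] -> total ['K244S', 'W121F']
  At Kappa: gained ['Q734H'] -> total ['K244S', 'Q734H', 'W121F']
Mutations(Kappa) = ['K244S', 'Q734H', 'W121F']
Accumulating mutations along path to Gamma:
  At Beta: gained [] -> total []
  At Gamma: gained ['K244S', 'W121F'] -> total ['K244S', 'W121F']
Mutations(Gamma) = ['K244S', 'W121F']
Intersection: ['K244S', 'Q734H', 'W121F'] ∩ ['K244S', 'W121F'] = ['K244S', 'W121F']

Answer: K244S,W121F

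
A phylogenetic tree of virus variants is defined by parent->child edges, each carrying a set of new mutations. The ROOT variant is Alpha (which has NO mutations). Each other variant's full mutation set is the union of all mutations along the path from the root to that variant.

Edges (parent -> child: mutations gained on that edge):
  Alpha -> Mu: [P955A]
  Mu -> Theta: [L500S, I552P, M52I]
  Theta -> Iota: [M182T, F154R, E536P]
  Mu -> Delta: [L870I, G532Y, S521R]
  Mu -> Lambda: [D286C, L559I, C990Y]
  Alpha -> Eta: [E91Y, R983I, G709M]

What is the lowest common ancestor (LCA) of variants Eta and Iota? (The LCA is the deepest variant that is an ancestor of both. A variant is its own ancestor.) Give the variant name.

Path from root to Eta: Alpha -> Eta
  ancestors of Eta: {Alpha, Eta}
Path from root to Iota: Alpha -> Mu -> Theta -> Iota
  ancestors of Iota: {Alpha, Mu, Theta, Iota}
Common ancestors: {Alpha}
Walk up from Iota: Iota (not in ancestors of Eta), Theta (not in ancestors of Eta), Mu (not in ancestors of Eta), Alpha (in ancestors of Eta)
Deepest common ancestor (LCA) = Alpha

Answer: Alpha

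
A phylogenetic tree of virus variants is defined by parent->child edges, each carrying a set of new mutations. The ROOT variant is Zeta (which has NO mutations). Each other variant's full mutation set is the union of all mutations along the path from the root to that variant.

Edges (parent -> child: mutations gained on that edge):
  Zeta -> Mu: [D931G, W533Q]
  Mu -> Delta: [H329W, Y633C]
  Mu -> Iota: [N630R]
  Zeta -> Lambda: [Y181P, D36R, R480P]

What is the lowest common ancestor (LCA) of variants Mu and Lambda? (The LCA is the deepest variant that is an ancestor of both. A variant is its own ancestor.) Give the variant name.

Answer: Zeta

Derivation:
Path from root to Mu: Zeta -> Mu
  ancestors of Mu: {Zeta, Mu}
Path from root to Lambda: Zeta -> Lambda
  ancestors of Lambda: {Zeta, Lambda}
Common ancestors: {Zeta}
Walk up from Lambda: Lambda (not in ancestors of Mu), Zeta (in ancestors of Mu)
Deepest common ancestor (LCA) = Zeta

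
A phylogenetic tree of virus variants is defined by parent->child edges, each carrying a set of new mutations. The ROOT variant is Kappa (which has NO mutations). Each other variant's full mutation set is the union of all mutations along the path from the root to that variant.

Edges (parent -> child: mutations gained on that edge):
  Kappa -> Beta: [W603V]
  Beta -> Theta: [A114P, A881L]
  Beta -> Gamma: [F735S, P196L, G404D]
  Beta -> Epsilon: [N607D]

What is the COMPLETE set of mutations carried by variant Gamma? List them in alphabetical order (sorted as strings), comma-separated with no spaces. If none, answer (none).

Answer: F735S,G404D,P196L,W603V

Derivation:
At Kappa: gained [] -> total []
At Beta: gained ['W603V'] -> total ['W603V']
At Gamma: gained ['F735S', 'P196L', 'G404D'] -> total ['F735S', 'G404D', 'P196L', 'W603V']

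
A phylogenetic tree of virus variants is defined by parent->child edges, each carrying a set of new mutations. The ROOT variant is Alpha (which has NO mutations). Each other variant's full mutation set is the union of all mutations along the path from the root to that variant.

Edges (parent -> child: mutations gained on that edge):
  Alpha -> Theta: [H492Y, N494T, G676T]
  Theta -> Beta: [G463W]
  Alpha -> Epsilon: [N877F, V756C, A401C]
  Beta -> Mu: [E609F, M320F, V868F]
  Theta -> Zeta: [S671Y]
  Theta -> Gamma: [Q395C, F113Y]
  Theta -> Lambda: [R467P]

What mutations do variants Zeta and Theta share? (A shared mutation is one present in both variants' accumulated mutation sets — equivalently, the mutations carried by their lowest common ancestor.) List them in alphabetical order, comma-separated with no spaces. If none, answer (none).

Answer: G676T,H492Y,N494T

Derivation:
Accumulating mutations along path to Zeta:
  At Alpha: gained [] -> total []
  At Theta: gained ['H492Y', 'N494T', 'G676T'] -> total ['G676T', 'H492Y', 'N494T']
  At Zeta: gained ['S671Y'] -> total ['G676T', 'H492Y', 'N494T', 'S671Y']
Mutations(Zeta) = ['G676T', 'H492Y', 'N494T', 'S671Y']
Accumulating mutations along path to Theta:
  At Alpha: gained [] -> total []
  At Theta: gained ['H492Y', 'N494T', 'G676T'] -> total ['G676T', 'H492Y', 'N494T']
Mutations(Theta) = ['G676T', 'H492Y', 'N494T']
Intersection: ['G676T', 'H492Y', 'N494T', 'S671Y'] ∩ ['G676T', 'H492Y', 'N494T'] = ['G676T', 'H492Y', 'N494T']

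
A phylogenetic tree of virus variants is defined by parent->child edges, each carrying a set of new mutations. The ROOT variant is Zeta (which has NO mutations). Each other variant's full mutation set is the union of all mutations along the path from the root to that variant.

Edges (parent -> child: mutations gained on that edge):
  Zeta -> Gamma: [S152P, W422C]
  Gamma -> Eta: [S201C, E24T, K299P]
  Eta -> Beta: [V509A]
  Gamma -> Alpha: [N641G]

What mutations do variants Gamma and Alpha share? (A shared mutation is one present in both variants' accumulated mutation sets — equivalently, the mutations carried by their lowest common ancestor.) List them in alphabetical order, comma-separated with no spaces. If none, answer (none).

Answer: S152P,W422C

Derivation:
Accumulating mutations along path to Gamma:
  At Zeta: gained [] -> total []
  At Gamma: gained ['S152P', 'W422C'] -> total ['S152P', 'W422C']
Mutations(Gamma) = ['S152P', 'W422C']
Accumulating mutations along path to Alpha:
  At Zeta: gained [] -> total []
  At Gamma: gained ['S152P', 'W422C'] -> total ['S152P', 'W422C']
  At Alpha: gained ['N641G'] -> total ['N641G', 'S152P', 'W422C']
Mutations(Alpha) = ['N641G', 'S152P', 'W422C']
Intersection: ['S152P', 'W422C'] ∩ ['N641G', 'S152P', 'W422C'] = ['S152P', 'W422C']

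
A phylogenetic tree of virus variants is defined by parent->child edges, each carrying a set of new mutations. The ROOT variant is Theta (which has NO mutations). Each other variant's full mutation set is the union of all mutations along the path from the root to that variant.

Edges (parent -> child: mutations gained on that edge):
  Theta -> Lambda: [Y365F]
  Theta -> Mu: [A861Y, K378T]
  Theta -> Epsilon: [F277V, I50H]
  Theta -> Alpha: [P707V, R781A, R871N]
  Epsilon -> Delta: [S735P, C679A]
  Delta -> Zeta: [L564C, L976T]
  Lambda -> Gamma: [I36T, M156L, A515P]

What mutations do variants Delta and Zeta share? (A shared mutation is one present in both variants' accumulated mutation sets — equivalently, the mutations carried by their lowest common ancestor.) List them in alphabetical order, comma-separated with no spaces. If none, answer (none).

Answer: C679A,F277V,I50H,S735P

Derivation:
Accumulating mutations along path to Delta:
  At Theta: gained [] -> total []
  At Epsilon: gained ['F277V', 'I50H'] -> total ['F277V', 'I50H']
  At Delta: gained ['S735P', 'C679A'] -> total ['C679A', 'F277V', 'I50H', 'S735P']
Mutations(Delta) = ['C679A', 'F277V', 'I50H', 'S735P']
Accumulating mutations along path to Zeta:
  At Theta: gained [] -> total []
  At Epsilon: gained ['F277V', 'I50H'] -> total ['F277V', 'I50H']
  At Delta: gained ['S735P', 'C679A'] -> total ['C679A', 'F277V', 'I50H', 'S735P']
  At Zeta: gained ['L564C', 'L976T'] -> total ['C679A', 'F277V', 'I50H', 'L564C', 'L976T', 'S735P']
Mutations(Zeta) = ['C679A', 'F277V', 'I50H', 'L564C', 'L976T', 'S735P']
Intersection: ['C679A', 'F277V', 'I50H', 'S735P'] ∩ ['C679A', 'F277V', 'I50H', 'L564C', 'L976T', 'S735P'] = ['C679A', 'F277V', 'I50H', 'S735P']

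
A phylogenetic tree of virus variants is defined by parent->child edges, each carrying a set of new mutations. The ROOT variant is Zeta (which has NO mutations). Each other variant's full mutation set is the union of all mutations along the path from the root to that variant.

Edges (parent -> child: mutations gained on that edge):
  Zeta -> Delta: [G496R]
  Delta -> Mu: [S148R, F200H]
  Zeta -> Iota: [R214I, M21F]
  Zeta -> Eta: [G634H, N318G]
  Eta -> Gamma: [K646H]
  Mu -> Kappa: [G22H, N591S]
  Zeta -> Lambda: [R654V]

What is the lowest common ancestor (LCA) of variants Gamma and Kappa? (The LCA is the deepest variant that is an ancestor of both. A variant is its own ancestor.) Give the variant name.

Answer: Zeta

Derivation:
Path from root to Gamma: Zeta -> Eta -> Gamma
  ancestors of Gamma: {Zeta, Eta, Gamma}
Path from root to Kappa: Zeta -> Delta -> Mu -> Kappa
  ancestors of Kappa: {Zeta, Delta, Mu, Kappa}
Common ancestors: {Zeta}
Walk up from Kappa: Kappa (not in ancestors of Gamma), Mu (not in ancestors of Gamma), Delta (not in ancestors of Gamma), Zeta (in ancestors of Gamma)
Deepest common ancestor (LCA) = Zeta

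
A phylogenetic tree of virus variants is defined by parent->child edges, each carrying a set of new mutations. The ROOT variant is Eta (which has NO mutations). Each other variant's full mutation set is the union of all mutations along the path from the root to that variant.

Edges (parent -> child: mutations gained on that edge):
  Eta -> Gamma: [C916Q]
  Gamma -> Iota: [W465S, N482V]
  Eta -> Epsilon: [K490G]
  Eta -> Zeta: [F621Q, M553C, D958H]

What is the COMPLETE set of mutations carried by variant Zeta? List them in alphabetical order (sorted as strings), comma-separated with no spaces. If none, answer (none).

At Eta: gained [] -> total []
At Zeta: gained ['F621Q', 'M553C', 'D958H'] -> total ['D958H', 'F621Q', 'M553C']

Answer: D958H,F621Q,M553C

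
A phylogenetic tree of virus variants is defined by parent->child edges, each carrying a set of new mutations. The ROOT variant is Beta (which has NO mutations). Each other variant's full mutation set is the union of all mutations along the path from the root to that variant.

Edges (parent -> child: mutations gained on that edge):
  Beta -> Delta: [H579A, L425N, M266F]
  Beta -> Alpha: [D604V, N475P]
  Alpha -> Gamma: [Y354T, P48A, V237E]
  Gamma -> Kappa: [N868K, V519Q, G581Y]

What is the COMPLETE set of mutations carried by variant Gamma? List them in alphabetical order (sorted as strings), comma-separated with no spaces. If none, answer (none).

Answer: D604V,N475P,P48A,V237E,Y354T

Derivation:
At Beta: gained [] -> total []
At Alpha: gained ['D604V', 'N475P'] -> total ['D604V', 'N475P']
At Gamma: gained ['Y354T', 'P48A', 'V237E'] -> total ['D604V', 'N475P', 'P48A', 'V237E', 'Y354T']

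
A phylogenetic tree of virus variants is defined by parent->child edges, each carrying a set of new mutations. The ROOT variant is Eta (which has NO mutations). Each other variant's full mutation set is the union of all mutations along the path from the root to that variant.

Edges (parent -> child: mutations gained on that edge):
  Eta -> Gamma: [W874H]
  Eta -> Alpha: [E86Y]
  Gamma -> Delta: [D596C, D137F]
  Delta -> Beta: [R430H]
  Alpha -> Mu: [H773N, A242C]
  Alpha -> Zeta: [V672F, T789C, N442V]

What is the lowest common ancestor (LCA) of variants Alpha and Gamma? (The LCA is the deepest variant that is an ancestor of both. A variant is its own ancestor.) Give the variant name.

Answer: Eta

Derivation:
Path from root to Alpha: Eta -> Alpha
  ancestors of Alpha: {Eta, Alpha}
Path from root to Gamma: Eta -> Gamma
  ancestors of Gamma: {Eta, Gamma}
Common ancestors: {Eta}
Walk up from Gamma: Gamma (not in ancestors of Alpha), Eta (in ancestors of Alpha)
Deepest common ancestor (LCA) = Eta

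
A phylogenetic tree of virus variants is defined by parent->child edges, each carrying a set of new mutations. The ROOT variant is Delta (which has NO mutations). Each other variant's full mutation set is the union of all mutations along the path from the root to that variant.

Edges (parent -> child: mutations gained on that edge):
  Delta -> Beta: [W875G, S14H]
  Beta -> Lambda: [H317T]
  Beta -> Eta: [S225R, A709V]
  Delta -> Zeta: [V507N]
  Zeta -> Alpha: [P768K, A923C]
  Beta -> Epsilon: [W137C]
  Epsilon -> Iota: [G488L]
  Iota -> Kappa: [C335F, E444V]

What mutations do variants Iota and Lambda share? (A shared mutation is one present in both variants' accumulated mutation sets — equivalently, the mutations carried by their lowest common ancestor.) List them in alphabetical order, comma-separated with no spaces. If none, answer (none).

Accumulating mutations along path to Iota:
  At Delta: gained [] -> total []
  At Beta: gained ['W875G', 'S14H'] -> total ['S14H', 'W875G']
  At Epsilon: gained ['W137C'] -> total ['S14H', 'W137C', 'W875G']
  At Iota: gained ['G488L'] -> total ['G488L', 'S14H', 'W137C', 'W875G']
Mutations(Iota) = ['G488L', 'S14H', 'W137C', 'W875G']
Accumulating mutations along path to Lambda:
  At Delta: gained [] -> total []
  At Beta: gained ['W875G', 'S14H'] -> total ['S14H', 'W875G']
  At Lambda: gained ['H317T'] -> total ['H317T', 'S14H', 'W875G']
Mutations(Lambda) = ['H317T', 'S14H', 'W875G']
Intersection: ['G488L', 'S14H', 'W137C', 'W875G'] ∩ ['H317T', 'S14H', 'W875G'] = ['S14H', 'W875G']

Answer: S14H,W875G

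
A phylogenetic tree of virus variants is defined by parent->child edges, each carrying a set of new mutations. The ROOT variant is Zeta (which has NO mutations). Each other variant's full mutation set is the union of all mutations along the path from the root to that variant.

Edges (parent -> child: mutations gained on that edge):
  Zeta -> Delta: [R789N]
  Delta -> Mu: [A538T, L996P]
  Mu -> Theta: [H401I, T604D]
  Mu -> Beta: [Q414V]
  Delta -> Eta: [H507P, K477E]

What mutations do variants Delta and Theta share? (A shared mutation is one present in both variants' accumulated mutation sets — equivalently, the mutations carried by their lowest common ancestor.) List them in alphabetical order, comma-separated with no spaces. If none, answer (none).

Answer: R789N

Derivation:
Accumulating mutations along path to Delta:
  At Zeta: gained [] -> total []
  At Delta: gained ['R789N'] -> total ['R789N']
Mutations(Delta) = ['R789N']
Accumulating mutations along path to Theta:
  At Zeta: gained [] -> total []
  At Delta: gained ['R789N'] -> total ['R789N']
  At Mu: gained ['A538T', 'L996P'] -> total ['A538T', 'L996P', 'R789N']
  At Theta: gained ['H401I', 'T604D'] -> total ['A538T', 'H401I', 'L996P', 'R789N', 'T604D']
Mutations(Theta) = ['A538T', 'H401I', 'L996P', 'R789N', 'T604D']
Intersection: ['R789N'] ∩ ['A538T', 'H401I', 'L996P', 'R789N', 'T604D'] = ['R789N']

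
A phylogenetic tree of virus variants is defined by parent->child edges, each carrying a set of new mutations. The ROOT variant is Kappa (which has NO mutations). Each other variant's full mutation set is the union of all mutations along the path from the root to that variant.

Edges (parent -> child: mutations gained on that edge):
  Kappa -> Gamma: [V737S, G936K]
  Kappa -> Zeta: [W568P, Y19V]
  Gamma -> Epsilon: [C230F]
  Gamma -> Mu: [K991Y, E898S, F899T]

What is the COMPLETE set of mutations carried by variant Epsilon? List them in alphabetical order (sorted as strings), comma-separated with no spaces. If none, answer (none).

Answer: C230F,G936K,V737S

Derivation:
At Kappa: gained [] -> total []
At Gamma: gained ['V737S', 'G936K'] -> total ['G936K', 'V737S']
At Epsilon: gained ['C230F'] -> total ['C230F', 'G936K', 'V737S']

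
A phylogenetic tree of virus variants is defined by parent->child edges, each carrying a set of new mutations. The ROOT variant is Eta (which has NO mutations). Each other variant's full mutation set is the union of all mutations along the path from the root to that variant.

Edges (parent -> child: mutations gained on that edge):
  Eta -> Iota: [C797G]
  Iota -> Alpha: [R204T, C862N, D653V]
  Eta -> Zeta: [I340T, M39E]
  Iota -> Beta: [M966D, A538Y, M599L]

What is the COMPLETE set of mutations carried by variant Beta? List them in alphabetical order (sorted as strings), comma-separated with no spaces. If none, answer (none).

Answer: A538Y,C797G,M599L,M966D

Derivation:
At Eta: gained [] -> total []
At Iota: gained ['C797G'] -> total ['C797G']
At Beta: gained ['M966D', 'A538Y', 'M599L'] -> total ['A538Y', 'C797G', 'M599L', 'M966D']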